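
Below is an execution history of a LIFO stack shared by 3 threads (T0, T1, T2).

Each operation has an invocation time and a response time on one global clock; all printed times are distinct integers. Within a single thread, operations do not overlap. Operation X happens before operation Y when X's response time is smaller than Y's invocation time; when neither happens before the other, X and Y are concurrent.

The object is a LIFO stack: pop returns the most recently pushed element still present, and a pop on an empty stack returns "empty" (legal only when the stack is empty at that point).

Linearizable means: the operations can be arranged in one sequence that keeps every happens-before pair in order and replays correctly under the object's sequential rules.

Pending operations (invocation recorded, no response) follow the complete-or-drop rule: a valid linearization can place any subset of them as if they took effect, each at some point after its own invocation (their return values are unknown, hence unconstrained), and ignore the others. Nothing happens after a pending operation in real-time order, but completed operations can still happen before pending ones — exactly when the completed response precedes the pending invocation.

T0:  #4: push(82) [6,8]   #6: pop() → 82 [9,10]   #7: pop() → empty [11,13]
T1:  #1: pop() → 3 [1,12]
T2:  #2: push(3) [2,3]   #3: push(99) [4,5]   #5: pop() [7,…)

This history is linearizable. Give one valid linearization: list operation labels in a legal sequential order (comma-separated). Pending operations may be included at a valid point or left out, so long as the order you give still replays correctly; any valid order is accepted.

step 1: #2 push(3) — stack <3>
step 2: #1 pop() → 3 — stack <>
step 3: #3 push(99) — stack <99>
step 4: #4 push(82) — stack <99,82>
step 5: #6 pop() → 82 — stack <99>
step 6: #5 pop() (pending, included) — stack <>
step 7: #7 pop() → empty — stack <>

#2, #1, #3, #4, #6, #5, #7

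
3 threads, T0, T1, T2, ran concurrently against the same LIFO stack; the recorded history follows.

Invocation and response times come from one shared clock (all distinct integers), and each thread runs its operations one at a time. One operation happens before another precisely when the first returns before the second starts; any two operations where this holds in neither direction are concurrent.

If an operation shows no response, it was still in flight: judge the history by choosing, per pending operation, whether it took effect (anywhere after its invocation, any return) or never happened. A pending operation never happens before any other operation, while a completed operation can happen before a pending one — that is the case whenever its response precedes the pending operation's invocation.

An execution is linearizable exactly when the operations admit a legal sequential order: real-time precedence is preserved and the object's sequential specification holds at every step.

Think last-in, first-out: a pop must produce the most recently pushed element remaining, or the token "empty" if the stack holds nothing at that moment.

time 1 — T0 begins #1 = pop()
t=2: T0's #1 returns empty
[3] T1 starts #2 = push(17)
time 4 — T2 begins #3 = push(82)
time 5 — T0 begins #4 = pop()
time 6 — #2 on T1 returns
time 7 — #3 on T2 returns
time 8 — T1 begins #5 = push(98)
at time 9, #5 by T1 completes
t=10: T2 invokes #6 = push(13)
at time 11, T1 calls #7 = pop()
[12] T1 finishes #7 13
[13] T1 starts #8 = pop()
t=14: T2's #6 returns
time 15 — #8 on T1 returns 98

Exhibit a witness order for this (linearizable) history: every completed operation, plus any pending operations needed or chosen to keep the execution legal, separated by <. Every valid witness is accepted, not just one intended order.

1. #1 pop() → empty, leaving stack <>
2. #2 push(17), leaving stack <17>
3. #3 push(82), leaving stack <17,82>
4. #4 pop() (pending, included), leaving stack <17>
5. #5 push(98), leaving stack <17,98>
6. #6 push(13), leaving stack <17,98,13>
7. #7 pop() → 13, leaving stack <17,98>
8. #8 pop() → 98, leaving stack <17>

#1 < #2 < #3 < #4 < #5 < #6 < #7 < #8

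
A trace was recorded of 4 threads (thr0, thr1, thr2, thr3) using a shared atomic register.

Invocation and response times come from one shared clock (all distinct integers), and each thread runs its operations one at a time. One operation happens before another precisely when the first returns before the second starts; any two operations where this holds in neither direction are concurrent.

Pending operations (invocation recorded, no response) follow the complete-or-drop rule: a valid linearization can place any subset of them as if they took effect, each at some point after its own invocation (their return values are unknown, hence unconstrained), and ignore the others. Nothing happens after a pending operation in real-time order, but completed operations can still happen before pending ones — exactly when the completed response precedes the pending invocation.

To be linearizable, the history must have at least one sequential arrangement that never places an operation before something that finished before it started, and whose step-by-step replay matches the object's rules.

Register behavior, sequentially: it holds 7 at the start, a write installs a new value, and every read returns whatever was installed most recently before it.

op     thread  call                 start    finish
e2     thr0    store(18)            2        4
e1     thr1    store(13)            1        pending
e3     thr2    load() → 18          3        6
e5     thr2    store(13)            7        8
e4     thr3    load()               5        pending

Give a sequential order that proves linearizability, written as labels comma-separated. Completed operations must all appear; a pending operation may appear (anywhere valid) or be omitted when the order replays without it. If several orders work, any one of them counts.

step 1: e1 store(13) (pending, included) — value 13
step 2: e2 store(18) — value 18
step 3: e3 load() → 18 — value 18
step 4: e4 load() (pending, included) — value 18
step 5: e5 store(13) — value 13

e1, e2, e3, e4, e5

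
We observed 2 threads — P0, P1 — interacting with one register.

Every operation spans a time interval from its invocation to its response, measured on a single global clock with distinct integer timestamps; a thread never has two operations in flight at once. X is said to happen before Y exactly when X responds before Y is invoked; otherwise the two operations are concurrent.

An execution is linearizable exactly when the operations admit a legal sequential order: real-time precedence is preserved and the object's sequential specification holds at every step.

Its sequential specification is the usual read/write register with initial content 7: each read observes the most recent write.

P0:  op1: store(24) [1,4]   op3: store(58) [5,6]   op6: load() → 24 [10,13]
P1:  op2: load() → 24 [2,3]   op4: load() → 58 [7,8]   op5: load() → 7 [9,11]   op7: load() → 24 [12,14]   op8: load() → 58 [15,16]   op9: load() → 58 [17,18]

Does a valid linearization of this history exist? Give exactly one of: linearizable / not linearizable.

through event 10 a valid linearization exists; event 11 (op5 responding at time 11) ends that
5 completed operations, 2 real-time-consistent orders — every register replay fails
including or dropping the 1 pending operation (op6) in any combination fails
sample order op1, op2, op3, op4, op5 (pending dropped) stalls at step 5 — op5 load() → 7 has no legal effect
sample order op2, op1, op3, op4, op5 (pending dropped) stalls at step 1 — op2 load() → 24 has no legal effect

not linearizable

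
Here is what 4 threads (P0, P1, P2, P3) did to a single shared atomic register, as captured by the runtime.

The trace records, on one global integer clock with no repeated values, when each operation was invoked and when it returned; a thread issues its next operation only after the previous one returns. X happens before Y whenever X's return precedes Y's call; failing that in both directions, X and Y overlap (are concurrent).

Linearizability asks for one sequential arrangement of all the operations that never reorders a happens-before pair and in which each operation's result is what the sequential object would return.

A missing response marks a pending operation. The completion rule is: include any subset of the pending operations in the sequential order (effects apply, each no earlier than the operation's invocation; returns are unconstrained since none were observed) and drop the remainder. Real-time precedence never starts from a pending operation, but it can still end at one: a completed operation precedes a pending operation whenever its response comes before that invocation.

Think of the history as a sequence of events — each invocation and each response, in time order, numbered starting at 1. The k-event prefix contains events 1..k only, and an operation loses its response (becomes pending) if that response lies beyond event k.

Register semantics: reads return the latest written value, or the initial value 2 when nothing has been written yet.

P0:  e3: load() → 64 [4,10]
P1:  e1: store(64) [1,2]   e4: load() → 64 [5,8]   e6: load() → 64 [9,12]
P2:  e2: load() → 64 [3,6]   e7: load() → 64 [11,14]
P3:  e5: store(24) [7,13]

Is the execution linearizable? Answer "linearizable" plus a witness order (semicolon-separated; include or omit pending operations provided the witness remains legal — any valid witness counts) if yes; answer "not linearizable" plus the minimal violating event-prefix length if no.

linearizable — witness: e1; e2; e3; e4; e6; e7; e5

step 1: e1 store(64) — value 64
step 2: e2 load() → 64 — value 64
step 3: e3 load() → 64 — value 64
step 4: e4 load() → 64 — value 64
step 5: e6 load() → 64 — value 64
step 6: e7 load() → 64 — value 64
step 7: e5 store(24) — value 24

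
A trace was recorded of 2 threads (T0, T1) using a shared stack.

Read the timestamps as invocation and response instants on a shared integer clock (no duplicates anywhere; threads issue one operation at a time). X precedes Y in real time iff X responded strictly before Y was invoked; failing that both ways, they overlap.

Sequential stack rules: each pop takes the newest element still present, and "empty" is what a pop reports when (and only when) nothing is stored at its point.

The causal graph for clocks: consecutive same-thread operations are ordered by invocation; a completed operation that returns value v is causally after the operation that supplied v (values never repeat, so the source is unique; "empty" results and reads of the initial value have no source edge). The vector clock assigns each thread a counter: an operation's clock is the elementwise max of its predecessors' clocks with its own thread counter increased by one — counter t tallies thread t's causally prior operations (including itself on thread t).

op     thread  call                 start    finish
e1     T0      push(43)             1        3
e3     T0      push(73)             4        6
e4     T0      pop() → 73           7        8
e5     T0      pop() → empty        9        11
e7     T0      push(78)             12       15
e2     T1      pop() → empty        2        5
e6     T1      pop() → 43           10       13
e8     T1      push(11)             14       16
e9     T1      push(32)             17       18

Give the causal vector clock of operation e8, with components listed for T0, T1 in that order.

(1, 3)

invoked at 2, e2 has no predecessors; its own T1 bump gives (0, 1)
invoked at 1, e1 has no predecessors; its own T0 bump gives (1, 0)
from VC(e1)=(1, 0), e3 (invoked 4) maxes components and bumps T0 → (2, 0)
from VC(e1)=(1, 0), VC(e2)=(0, 1), e6 (invoked 10) maxes components and bumps T1 → (1, 2)
from VC(e3)=(2, 0), e4 (invoked 7) maxes components and bumps T0 → (3, 0)
from VC(e6)=(1, 2), e8 (invoked 14) maxes components and bumps T1 → (1, 3)
from VC(e4)=(3, 0), e5 (invoked 9) maxes components and bumps T0 → (4, 0)
from VC(e8)=(1, 3), e9 (invoked 17) maxes components and bumps T1 → (1, 4)
from VC(e5)=(4, 0), e7 (invoked 12) maxes components and bumps T0 → (5, 0)
target: VC(e8) = (1, 3)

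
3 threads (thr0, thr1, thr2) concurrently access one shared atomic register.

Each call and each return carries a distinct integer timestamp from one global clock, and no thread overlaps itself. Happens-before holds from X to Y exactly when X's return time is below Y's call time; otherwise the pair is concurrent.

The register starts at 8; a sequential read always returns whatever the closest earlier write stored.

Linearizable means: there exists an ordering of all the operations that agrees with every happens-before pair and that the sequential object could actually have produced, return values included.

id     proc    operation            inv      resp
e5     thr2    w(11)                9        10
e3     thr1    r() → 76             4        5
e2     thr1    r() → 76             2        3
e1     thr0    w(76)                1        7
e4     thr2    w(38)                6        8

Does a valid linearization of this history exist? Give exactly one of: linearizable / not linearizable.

linearizable

witness order: e1, e2, e3, e4, e5
step 1: e1 w(76) — value 76
step 2: e2 r() → 76 — value 76
step 3: e3 r() → 76 — value 76
step 4: e4 w(38) — value 38
step 5: e5 w(11) — value 11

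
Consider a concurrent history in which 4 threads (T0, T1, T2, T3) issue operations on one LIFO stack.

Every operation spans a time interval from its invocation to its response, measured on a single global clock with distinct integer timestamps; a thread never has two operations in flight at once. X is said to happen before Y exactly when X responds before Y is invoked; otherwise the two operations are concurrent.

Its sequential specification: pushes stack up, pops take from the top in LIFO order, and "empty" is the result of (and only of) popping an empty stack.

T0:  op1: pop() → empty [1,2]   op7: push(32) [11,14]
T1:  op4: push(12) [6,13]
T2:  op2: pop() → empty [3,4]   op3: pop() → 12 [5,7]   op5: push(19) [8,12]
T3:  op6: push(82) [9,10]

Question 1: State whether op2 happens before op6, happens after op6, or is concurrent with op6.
before

op2 spans [3,4], op6 spans [9,10]
resp(op2)=4 < inv(op6)=9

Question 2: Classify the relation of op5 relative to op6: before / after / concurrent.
concurrent

op5 spans [8,12], op6 spans [9,10]
the intervals overlap in both directions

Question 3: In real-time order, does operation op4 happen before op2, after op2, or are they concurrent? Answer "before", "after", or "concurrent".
after

op4 spans [6,13], op2 spans [3,4]
resp(op2)=4 < inv(op4)=6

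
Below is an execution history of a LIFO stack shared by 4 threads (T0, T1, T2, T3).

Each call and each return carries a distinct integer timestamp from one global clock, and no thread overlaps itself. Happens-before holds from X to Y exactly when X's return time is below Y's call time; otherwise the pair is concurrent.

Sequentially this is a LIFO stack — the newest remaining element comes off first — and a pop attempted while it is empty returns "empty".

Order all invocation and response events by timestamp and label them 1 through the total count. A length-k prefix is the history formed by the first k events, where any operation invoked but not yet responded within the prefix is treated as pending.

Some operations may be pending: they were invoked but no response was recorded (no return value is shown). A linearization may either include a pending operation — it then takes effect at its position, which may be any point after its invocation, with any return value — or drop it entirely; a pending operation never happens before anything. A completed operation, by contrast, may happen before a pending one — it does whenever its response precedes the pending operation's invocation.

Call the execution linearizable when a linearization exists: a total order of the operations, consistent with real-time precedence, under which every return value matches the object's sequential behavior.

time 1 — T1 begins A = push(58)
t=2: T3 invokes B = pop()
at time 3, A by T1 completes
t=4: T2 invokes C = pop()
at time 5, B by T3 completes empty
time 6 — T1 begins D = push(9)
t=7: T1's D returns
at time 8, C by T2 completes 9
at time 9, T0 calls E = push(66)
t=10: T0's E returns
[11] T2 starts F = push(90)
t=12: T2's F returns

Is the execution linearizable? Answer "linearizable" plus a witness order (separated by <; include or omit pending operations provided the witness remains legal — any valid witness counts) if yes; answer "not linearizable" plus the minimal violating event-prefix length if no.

after step 1 (B pop() → empty): stack <>
after step 2 (A push(58)): stack <58>
after step 3 (D push(9)): stack <58,9>
after step 4 (C pop() → 9): stack <58>
after step 5 (E push(66)): stack <58,66>
after step 6 (F push(90)): stack <58,66,90>

linearizable — witness: B < A < D < C < E < F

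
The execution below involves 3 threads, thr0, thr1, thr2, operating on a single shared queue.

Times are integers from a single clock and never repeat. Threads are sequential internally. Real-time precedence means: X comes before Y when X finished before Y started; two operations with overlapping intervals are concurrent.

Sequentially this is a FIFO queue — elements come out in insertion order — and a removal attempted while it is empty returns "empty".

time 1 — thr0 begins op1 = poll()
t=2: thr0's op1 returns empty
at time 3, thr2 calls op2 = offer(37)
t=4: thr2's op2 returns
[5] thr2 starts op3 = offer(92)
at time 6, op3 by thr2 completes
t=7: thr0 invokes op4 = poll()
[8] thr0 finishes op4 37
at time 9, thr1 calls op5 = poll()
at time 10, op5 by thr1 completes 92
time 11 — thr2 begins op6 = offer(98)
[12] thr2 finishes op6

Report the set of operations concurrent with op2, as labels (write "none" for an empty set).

op2 spans [3,4]; an op avoiding the whole window 3..4 is ordered, any other is concurrent
op1 [1,2]: before
op3 [5,6]: after
op4 [7,8]: after
op5 [9,10]: after
op6 [11,12]: after

none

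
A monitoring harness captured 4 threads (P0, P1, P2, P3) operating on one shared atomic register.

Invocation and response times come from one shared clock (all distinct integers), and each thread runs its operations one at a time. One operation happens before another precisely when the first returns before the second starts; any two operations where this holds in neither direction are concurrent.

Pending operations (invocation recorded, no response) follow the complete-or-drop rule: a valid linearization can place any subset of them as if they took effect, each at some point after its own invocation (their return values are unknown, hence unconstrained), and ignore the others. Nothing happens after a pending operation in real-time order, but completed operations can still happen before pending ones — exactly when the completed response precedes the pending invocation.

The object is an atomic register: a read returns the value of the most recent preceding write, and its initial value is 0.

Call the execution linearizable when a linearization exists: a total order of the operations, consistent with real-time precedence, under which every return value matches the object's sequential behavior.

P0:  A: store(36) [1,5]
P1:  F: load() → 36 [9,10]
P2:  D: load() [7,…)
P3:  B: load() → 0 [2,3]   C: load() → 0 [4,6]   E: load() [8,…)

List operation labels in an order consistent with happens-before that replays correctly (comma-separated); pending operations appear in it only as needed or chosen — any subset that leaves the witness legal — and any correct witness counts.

B, C, A, D, E, F

after step 1 (B load() → 0): value 0
after step 2 (C load() → 0): value 0
after step 3 (A store(36)): value 36
after step 4 (D load() (pending, included)): value 36
after step 5 (E load() (pending, included)): value 36
after step 6 (F load() → 36): value 36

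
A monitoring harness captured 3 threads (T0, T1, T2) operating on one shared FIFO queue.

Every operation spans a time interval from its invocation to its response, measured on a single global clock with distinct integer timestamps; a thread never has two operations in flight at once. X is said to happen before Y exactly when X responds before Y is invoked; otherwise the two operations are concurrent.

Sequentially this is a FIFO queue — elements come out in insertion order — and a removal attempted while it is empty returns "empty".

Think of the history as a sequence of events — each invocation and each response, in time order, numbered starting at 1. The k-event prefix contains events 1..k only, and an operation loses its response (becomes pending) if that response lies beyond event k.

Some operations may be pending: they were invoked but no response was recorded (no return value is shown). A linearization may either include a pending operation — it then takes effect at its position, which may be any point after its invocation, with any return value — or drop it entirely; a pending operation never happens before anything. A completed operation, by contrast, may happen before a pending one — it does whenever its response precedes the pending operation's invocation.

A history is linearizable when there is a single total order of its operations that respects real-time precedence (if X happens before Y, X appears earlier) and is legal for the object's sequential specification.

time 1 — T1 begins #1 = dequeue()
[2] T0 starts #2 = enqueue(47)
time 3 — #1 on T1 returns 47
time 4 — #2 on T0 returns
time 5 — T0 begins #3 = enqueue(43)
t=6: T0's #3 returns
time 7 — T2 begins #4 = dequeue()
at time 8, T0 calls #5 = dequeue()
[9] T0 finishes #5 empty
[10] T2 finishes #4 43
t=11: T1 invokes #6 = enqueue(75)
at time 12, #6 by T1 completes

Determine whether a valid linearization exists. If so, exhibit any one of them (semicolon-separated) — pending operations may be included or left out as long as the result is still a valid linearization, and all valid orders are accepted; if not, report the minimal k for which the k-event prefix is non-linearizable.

linearizable — witness: #2; #1; #3; #4; #5; #6

after step 1 (#2 enqueue(47)): queue <47>
after step 2 (#1 dequeue() → 47): queue <>
after step 3 (#3 enqueue(43)): queue <43>
after step 4 (#4 dequeue() → 43): queue <>
after step 5 (#5 dequeue() → empty): queue <>
after step 6 (#6 enqueue(75)): queue <75>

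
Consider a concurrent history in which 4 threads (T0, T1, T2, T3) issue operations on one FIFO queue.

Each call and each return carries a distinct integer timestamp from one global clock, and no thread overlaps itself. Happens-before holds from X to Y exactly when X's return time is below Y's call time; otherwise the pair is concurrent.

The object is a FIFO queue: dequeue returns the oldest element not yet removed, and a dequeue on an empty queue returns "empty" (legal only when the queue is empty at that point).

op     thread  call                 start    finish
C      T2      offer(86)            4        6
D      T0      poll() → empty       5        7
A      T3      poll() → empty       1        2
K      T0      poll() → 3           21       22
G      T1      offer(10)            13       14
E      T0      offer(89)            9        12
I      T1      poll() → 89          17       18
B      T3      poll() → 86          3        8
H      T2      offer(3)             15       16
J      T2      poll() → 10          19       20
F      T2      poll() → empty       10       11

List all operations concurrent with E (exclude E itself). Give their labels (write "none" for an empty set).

E runs from 9 to 12; window-overlapping ops are concurrent
A [1,2]: before
B [3,8]: before
C [4,6]: before
D [5,7]: before
F [10,11]: concurrent
G [13,14]: after
H [15,16]: after
I [17,18]: after
J [19,20]: after
K [21,22]: after

F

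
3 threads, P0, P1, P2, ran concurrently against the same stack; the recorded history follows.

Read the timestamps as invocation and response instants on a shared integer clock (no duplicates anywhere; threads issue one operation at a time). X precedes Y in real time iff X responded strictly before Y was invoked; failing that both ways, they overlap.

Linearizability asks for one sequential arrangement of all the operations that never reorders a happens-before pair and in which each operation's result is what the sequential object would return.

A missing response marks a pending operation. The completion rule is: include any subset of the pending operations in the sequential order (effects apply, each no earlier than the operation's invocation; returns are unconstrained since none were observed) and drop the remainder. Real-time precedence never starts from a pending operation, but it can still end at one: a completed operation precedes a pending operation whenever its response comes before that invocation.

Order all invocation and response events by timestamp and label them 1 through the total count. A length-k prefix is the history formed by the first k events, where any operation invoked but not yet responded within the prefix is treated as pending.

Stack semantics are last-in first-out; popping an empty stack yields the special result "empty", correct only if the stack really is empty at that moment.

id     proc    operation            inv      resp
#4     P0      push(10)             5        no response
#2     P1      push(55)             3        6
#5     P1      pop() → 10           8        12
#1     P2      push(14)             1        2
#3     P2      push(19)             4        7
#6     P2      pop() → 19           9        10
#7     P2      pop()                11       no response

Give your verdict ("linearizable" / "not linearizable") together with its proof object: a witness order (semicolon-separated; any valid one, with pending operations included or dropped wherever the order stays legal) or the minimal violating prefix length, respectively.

linearizable — witness: #1; #2; #3; #4; #5; #6

1. #1 push(14), leaving stack <14>
2. #2 push(55), leaving stack <14,55>
3. #3 push(19), leaving stack <14,55,19>
4. #4 push(10) (pending, included), leaving stack <14,55,19,10>
5. #5 pop() → 10, leaving stack <14,55,19>
6. #6 pop() → 19, leaving stack <14,55>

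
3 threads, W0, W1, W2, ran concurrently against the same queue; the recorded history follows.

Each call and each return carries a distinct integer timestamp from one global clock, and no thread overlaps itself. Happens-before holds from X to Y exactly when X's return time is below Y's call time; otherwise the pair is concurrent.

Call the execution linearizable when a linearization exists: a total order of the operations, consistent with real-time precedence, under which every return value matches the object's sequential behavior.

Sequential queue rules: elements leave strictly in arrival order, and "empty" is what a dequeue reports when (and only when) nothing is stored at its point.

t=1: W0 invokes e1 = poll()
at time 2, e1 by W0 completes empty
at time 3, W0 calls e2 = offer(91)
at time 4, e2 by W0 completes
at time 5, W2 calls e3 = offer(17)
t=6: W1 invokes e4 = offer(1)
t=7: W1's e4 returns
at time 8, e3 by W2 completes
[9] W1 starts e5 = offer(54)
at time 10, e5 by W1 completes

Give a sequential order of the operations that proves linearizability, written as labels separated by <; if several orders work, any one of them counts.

after step 1 (e1 poll() → empty): queue <>
after step 2 (e2 offer(91)): queue <91>
after step 3 (e3 offer(17)): queue <91,17>
after step 4 (e4 offer(1)): queue <91,17,1>
after step 5 (e5 offer(54)): queue <91,17,1,54>

e1 < e2 < e3 < e4 < e5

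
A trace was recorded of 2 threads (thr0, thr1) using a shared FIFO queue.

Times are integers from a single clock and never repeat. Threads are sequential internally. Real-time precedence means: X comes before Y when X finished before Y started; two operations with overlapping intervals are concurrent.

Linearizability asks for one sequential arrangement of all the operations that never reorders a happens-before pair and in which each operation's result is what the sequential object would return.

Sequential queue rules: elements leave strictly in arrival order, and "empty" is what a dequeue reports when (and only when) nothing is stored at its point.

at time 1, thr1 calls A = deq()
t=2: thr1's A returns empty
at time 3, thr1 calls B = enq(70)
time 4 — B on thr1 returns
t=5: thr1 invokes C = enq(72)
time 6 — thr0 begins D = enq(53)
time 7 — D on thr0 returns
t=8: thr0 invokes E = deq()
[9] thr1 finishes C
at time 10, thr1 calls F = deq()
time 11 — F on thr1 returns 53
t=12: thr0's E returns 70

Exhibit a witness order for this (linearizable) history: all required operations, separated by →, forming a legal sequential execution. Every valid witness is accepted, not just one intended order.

1. A deq() → empty, leaving queue <>
2. B enq(70), leaving queue <70>
3. D enq(53), leaving queue <70,53>
4. C enq(72), leaving queue <70,53,72>
5. E deq() → 70, leaving queue <53,72>
6. F deq() → 53, leaving queue <72>

A → B → D → C → E → F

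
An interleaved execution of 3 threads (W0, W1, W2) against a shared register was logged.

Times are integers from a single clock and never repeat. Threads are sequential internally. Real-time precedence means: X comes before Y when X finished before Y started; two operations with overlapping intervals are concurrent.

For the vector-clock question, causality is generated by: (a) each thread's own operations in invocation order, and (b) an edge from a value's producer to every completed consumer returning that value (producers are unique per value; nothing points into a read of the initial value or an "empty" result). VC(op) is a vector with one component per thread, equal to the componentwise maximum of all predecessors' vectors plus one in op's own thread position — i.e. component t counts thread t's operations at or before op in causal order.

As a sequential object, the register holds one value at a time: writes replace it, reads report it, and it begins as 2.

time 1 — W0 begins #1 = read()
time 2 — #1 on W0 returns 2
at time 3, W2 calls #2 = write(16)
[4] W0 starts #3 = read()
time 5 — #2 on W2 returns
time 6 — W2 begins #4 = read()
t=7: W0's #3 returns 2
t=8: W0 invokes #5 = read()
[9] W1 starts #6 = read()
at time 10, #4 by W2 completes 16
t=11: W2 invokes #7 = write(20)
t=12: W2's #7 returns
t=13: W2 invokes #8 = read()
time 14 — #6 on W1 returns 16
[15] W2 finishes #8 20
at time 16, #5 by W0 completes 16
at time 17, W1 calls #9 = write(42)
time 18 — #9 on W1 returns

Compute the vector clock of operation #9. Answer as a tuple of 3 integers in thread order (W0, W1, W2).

(0, 2, 1)

no predecessors for #2 (invoked 3): W2 increments from zero → (0, 0, 1)
no predecessors for #1 (invoked 1): W0 increments from zero → (1, 0, 0)
from VC(#2)=(0, 0, 1), #4 (invoked 6) maxes components and bumps W2 → (0, 0, 2)
from VC(#2)=(0, 0, 1), #6 (invoked 9) maxes components and bumps W1 → (0, 1, 1)
from VC(#1)=(1, 0, 0), #3 (invoked 4) maxes components and bumps W0 → (2, 0, 0)
from VC(#4)=(0, 0, 2), #7 (invoked 11) maxes components and bumps W2 → (0, 0, 3)
from VC(#6)=(0, 1, 1), #9 (invoked 17) maxes components and bumps W1 → (0, 2, 1)
from VC(#7)=(0, 0, 3), #8 (invoked 13) maxes components and bumps W2 → (0, 0, 4)
from VC(#2)=(0, 0, 1), VC(#3)=(2, 0, 0), #5 (invoked 8) maxes components and bumps W0 → (3, 0, 1)
target: VC(#9) = (0, 2, 1)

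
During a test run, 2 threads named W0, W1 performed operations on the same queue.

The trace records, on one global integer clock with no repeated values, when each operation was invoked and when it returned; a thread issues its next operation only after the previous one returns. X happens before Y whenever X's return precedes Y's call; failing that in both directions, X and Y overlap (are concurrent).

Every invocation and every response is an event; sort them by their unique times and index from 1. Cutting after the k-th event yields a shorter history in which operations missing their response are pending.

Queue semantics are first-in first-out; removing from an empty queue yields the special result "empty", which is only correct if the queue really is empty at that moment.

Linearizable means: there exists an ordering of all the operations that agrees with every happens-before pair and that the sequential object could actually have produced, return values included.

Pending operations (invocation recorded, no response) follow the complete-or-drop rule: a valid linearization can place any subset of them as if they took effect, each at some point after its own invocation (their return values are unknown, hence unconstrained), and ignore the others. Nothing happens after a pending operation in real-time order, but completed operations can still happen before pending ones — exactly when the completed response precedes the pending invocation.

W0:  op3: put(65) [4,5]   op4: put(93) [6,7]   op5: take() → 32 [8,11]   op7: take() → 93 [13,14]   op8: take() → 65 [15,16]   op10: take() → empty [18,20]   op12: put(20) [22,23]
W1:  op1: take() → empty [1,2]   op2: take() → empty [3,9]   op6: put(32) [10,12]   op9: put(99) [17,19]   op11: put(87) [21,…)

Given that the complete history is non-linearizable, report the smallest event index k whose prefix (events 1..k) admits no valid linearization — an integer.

one valid order for events 1..10 is op1, op2, op3, op4:
step 1: op1 take() → empty — queue <>
step 2: op2 take() → empty — queue <>
step 3: op3 put(65) — queue <65>
step 4: op4 put(93) — queue <65,93>
with event 11 included (op5 responding at time 11), all real-time-consistent orders fail
every completion of the 1 pending operation (op6) was checked; none linearizes
for example op1, op2, op3, op4, op5 (pending dropped) fails at step 5: op5 take() → 32 is not legal there
for example op1, op3, op2, op4, op5 (pending dropped) fails at step 3: op2 take() → empty is not legal there

11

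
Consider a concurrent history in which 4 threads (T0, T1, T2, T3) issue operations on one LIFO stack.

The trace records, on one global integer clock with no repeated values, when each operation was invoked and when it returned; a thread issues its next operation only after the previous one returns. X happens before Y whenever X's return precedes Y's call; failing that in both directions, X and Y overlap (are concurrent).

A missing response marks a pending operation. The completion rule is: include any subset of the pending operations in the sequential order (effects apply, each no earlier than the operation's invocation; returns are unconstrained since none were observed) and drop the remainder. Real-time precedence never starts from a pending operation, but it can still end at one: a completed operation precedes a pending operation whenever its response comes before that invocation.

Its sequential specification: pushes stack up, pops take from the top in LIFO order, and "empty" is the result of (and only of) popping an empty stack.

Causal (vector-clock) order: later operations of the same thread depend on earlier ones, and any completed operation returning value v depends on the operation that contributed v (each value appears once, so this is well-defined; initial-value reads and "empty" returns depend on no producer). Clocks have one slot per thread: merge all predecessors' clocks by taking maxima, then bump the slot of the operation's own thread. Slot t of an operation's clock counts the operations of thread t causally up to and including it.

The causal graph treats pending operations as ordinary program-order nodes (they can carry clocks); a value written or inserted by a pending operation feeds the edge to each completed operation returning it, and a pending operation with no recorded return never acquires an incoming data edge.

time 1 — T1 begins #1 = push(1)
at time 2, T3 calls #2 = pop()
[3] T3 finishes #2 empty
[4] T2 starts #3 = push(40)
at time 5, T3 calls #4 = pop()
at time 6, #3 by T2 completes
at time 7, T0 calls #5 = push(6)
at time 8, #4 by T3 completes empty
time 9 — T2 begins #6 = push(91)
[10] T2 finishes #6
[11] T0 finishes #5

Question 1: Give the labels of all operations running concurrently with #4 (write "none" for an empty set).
#4 spans [5,8]: anything still running between times 5 and 8 counts as concurrent
#1 [1,…): concurrent
#2 [2,3]: before
#3 [4,6]: concurrent
#5 [7,11]: concurrent
#6 [9,10]: after

#1, #3, #5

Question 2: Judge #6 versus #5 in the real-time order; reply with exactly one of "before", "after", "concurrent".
#6 spans [9,10], #5 spans [7,11]
the intervals overlap in both directions

concurrent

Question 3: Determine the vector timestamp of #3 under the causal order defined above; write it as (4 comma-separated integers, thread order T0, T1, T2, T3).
invoked at 2, #2 has no predecessors; its own T3 bump gives (0, 0, 0, 1)
invoked at 4, #3 has no predecessors; its own T2 bump gives (0, 0, 1, 0)
invoked at 1, #1 has no predecessors; its own T1 bump gives (0, 1, 0, 0)
invoked at 7, #5 has no predecessors; its own T0 bump gives (1, 0, 0, 0)
#4 (invocation 5): componentwise max over VC(#2)=(0, 0, 0, 1), +1 at T3, giving (0, 0, 0, 2)
#6 (invocation 9): componentwise max over VC(#3)=(0, 0, 1, 0), +1 at T2, giving (0, 0, 2, 0)
target: VC(#3) = (0, 0, 1, 0)

(0, 0, 1, 0)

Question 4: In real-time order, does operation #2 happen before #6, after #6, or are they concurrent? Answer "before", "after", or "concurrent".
#2 spans [2,3], #6 spans [9,10]
resp(#2)=3 < inv(#6)=9

before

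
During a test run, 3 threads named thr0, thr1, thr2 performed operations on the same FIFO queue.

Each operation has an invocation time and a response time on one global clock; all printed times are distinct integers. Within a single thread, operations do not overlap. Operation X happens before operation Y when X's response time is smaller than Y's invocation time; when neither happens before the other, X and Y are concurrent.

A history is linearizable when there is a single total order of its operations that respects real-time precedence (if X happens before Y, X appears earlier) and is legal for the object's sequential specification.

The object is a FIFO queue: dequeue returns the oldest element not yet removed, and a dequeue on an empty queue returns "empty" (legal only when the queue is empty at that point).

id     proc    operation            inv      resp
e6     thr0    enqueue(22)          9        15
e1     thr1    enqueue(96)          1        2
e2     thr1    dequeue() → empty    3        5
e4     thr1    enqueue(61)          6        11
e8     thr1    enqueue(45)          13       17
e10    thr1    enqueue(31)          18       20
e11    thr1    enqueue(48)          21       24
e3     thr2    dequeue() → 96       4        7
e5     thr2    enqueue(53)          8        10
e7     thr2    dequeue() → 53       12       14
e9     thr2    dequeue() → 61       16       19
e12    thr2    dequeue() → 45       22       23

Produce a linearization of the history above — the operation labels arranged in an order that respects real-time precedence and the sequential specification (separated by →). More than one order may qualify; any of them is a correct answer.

e1 → e3 → e2 → e5 → e4 → e7 → e8 → e6 → e9 → e10 → e11 → e12

step 1: e1 enqueue(96) — queue <96>
step 2: e3 dequeue() → 96 — queue <>
step 3: e2 dequeue() → empty — queue <>
step 4: e5 enqueue(53) — queue <53>
step 5: e4 enqueue(61) — queue <53,61>
step 6: e7 dequeue() → 53 — queue <61>
step 7: e8 enqueue(45) — queue <61,45>
step 8: e6 enqueue(22) — queue <61,45,22>
step 9: e9 dequeue() → 61 — queue <45,22>
step 10: e10 enqueue(31) — queue <45,22,31>
step 11: e11 enqueue(48) — queue <45,22,31,48>
step 12: e12 dequeue() → 45 — queue <22,31,48>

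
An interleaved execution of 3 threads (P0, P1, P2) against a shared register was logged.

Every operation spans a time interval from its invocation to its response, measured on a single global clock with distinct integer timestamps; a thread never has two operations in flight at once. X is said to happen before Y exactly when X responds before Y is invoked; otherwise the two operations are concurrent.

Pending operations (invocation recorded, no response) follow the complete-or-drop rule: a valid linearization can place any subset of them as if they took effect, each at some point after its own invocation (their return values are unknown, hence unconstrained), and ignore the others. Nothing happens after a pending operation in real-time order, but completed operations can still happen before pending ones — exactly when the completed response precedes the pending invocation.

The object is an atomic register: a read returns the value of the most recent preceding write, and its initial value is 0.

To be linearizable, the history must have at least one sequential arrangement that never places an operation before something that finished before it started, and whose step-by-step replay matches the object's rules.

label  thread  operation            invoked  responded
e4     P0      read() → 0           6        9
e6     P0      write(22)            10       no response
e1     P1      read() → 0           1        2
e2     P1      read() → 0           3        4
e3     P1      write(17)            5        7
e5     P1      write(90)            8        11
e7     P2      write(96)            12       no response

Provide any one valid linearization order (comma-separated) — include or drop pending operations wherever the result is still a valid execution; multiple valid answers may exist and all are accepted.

after step 1 (e1 read() → 0): value 0
after step 2 (e2 read() → 0): value 0
after step 3 (e4 read() → 0): value 0
after step 4 (e3 write(17)): value 17
after step 5 (e5 write(90)): value 90

e1, e2, e4, e3, e5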